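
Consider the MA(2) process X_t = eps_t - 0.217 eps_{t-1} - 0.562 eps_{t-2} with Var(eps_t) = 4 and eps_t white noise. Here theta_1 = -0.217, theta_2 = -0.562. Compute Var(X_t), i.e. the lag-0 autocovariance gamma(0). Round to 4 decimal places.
\gamma(0) = 5.4517

For an MA(q) process X_t = eps_t + sum_i theta_i eps_{t-i} with
Var(eps_t) = sigma^2, the variance is
  gamma(0) = sigma^2 * (1 + sum_i theta_i^2).
  sum_i theta_i^2 = (-0.217)^2 + (-0.562)^2 = 0.047089 + 0.315844 = 0.362933.
  gamma(0) = 4 * (1 + 0.362933) = 4 * 1.362933 = 5.451732, which rounds to 5.4517.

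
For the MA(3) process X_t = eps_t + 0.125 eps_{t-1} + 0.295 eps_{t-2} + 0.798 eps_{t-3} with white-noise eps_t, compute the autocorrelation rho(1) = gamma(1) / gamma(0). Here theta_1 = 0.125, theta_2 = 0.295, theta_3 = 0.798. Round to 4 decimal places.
\rho(1) = 0.2284

For an MA(q) process with theta_0 = 1, the autocovariance is
  gamma(k) = sigma^2 * sum_{i=0..q-k} theta_i * theta_{i+k},
and rho(k) = gamma(k) / gamma(0). Sigma^2 cancels.
  numerator   = (1)*(0.125) + (0.125)*(0.295) + (0.295)*(0.798) = 0.397285.
  denominator = (1)^2 + (0.125)^2 + (0.295)^2 + (0.798)^2 = 1.739454.
  rho(1) = 0.397285 / 1.739454 = 0.2284.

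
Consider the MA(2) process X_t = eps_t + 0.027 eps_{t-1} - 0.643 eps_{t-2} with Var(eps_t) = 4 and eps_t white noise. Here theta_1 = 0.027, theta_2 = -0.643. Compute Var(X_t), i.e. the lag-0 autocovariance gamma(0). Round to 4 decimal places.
\gamma(0) = 5.6567

For an MA(q) process X_t = eps_t + sum_i theta_i eps_{t-i} with
Var(eps_t) = sigma^2, the variance is
  gamma(0) = sigma^2 * (1 + sum_i theta_i^2).
  sum_i theta_i^2 = (0.027)^2 + (-0.643)^2 = 0.000729 + 0.413449 = 0.414178.
  gamma(0) = 4 * (1 + 0.414178) = 4 * 1.414178 = 5.656712, which rounds to 5.6567.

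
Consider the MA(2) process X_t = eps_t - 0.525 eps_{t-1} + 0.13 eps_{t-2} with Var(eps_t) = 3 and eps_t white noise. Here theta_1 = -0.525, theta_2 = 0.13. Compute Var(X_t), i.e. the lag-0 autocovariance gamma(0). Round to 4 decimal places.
\gamma(0) = 3.8776

For an MA(q) process X_t = eps_t + sum_i theta_i eps_{t-i} with
Var(eps_t) = sigma^2, the variance is
  gamma(0) = sigma^2 * (1 + sum_i theta_i^2).
  sum_i theta_i^2 = (-0.525)^2 + (0.13)^2 = 0.275625 + 0.0169 = 0.292525.
  gamma(0) = 3 * (1 + 0.292525) = 3 * 1.292525 = 3.877575, which rounds to 3.8776.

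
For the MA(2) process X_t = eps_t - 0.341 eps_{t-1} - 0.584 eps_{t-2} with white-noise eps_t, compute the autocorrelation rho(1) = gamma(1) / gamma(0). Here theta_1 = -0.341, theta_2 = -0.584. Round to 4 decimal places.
\rho(1) = -0.0973

For an MA(q) process with theta_0 = 1, the autocovariance is
  gamma(k) = sigma^2 * sum_{i=0..q-k} theta_i * theta_{i+k},
and rho(k) = gamma(k) / gamma(0). Sigma^2 cancels.
  numerator   = (1)*(-0.341) + (-0.341)*(-0.584) = -0.141856.
  denominator = (1)^2 + (-0.341)^2 + (-0.584)^2 = 1.457337.
  rho(1) = -0.141856 / 1.457337 = -0.0973.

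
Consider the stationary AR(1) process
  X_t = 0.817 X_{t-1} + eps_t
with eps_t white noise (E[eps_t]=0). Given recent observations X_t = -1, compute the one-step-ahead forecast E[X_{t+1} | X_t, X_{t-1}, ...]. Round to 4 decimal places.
E[X_{t+1} \mid \mathcal F_t] = -0.8170

For an AR(p) model X_t = c + sum_i phi_i X_{t-i} + eps_t, the
one-step-ahead conditional mean is
  E[X_{t+1} | X_t, ...] = c + sum_i phi_i X_{t+1-i}.
Substitute known values:
  E[X_{t+1} | ...] = (0.817) * (-1)
                   = -0.8170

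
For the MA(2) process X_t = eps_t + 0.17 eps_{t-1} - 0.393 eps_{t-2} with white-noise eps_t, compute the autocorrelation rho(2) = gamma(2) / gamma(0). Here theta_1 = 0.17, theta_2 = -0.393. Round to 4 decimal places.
\rho(2) = -0.3321

For an MA(q) process with theta_0 = 1, the autocovariance is
  gamma(k) = sigma^2 * sum_{i=0..q-k} theta_i * theta_{i+k},
and rho(k) = gamma(k) / gamma(0). Sigma^2 cancels.
  numerator   = (1)*(-0.393) = -0.393.
  denominator = (1)^2 + (0.17)^2 + (-0.393)^2 = 1.183349.
  rho(2) = -0.393 / 1.183349 = -0.3321.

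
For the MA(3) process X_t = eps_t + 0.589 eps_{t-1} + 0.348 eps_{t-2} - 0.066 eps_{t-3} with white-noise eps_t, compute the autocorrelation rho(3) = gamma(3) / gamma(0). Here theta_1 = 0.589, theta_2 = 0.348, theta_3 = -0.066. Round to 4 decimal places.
\rho(3) = -0.0448

For an MA(q) process with theta_0 = 1, the autocovariance is
  gamma(k) = sigma^2 * sum_{i=0..q-k} theta_i * theta_{i+k},
and rho(k) = gamma(k) / gamma(0). Sigma^2 cancels.
  numerator   = (1)*(-0.066) = -0.066.
  denominator = (1)^2 + (0.589)^2 + (0.348)^2 + (-0.066)^2 = 1.472381.
  rho(3) = -0.066 / 1.472381 = -0.0448.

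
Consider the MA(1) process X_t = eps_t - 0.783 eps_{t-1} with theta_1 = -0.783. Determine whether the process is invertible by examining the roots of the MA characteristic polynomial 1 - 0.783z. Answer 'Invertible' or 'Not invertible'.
\text{Invertible}

The MA(q) characteristic polynomial is P(z) = 1 - 0.783z.
Invertibility requires all roots to lie outside the unit circle, i.e. |z| > 1 for every root.
This is linear in z: 1 + (-0.783) z = 0  =>  z = -1/(-0.783) = 1.277139,  |z| = 1.277139.
Moduli of all roots: 1.2771.
All moduli strictly greater than 1? Yes.
Verdict: Invertible.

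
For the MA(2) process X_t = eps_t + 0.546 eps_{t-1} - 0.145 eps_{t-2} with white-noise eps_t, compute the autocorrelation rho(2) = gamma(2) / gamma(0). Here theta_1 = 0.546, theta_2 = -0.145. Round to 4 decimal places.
\rho(2) = -0.1099

For an MA(q) process with theta_0 = 1, the autocovariance is
  gamma(k) = sigma^2 * sum_{i=0..q-k} theta_i * theta_{i+k},
and rho(k) = gamma(k) / gamma(0). Sigma^2 cancels.
  numerator   = (1)*(-0.145) = -0.145.
  denominator = (1)^2 + (0.546)^2 + (-0.145)^2 = 1.319141.
  rho(2) = -0.145 / 1.319141 = -0.1099.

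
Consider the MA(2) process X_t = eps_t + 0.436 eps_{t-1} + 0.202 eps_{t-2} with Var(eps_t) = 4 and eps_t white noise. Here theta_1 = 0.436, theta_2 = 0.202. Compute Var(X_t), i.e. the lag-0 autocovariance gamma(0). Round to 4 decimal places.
\gamma(0) = 4.9236

For an MA(q) process X_t = eps_t + sum_i theta_i eps_{t-i} with
Var(eps_t) = sigma^2, the variance is
  gamma(0) = sigma^2 * (1 + sum_i theta_i^2).
  sum_i theta_i^2 = (0.436)^2 + (0.202)^2 = 0.190096 + 0.040804 = 0.2309.
  gamma(0) = 4 * (1 + 0.2309) = 4 * 1.2309 = 4.9236.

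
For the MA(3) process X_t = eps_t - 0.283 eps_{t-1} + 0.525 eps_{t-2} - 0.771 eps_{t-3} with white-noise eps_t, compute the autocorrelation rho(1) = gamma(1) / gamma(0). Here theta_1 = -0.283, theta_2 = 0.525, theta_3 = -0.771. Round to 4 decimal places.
\rho(1) = -0.4289

For an MA(q) process with theta_0 = 1, the autocovariance is
  gamma(k) = sigma^2 * sum_{i=0..q-k} theta_i * theta_{i+k},
and rho(k) = gamma(k) / gamma(0). Sigma^2 cancels.
  numerator   = (1)*(-0.283) + (-0.283)*(0.525) + (0.525)*(-0.771) = -0.83635.
  denominator = (1)^2 + (-0.283)^2 + (0.525)^2 + (-0.771)^2 = 1.950155.
  rho(1) = -0.83635 / 1.950155 = -0.4289.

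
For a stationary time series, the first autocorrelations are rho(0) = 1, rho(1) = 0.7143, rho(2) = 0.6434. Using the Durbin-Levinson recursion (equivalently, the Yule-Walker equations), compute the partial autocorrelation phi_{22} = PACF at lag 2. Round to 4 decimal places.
\phi_{22} = 0.2719

The PACF at lag k is phi_{kk}, the last component of the solution
to the Yule-Walker system G_k phi = r_k where
  (G_k)_{ij} = rho(|i - j|), (r_k)_i = rho(i), i,j = 1..k.
Equivalently, Durbin-Levinson gives phi_{kk} iteratively:
  phi_{11} = rho(1)
  phi_{kk} = [rho(k) - sum_{j=1..k-1} phi_{k-1,j} rho(k-j)]
            / [1 - sum_{j=1..k-1} phi_{k-1,j} rho(j)],
  phi_{k,j} = phi_{k-1,j} - phi_{kk} phi_{k-1,k-j},  j = 1..k-1.
Step k = 1:
  phi_11 = rho(1) = 0.7143.
Step k = 2:
  phi_22 = [rho(2) - phi_11 rho(1)] / [1 - phi_11 rho(1)] = [0.6434 - (0.7143)(0.7143)] / [1 - (0.7143)(0.7143)]
         = 0.13317551 / 0.48977551 = 0.2719.
Therefore phi_{22} = 0.2719.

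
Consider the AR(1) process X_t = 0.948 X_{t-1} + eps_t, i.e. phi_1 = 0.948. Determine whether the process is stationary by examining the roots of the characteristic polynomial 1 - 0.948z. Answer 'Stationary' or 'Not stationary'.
\text{Stationary}

The AR(p) characteristic polynomial is P(z) = 1 - 0.948z.
Stationarity requires all roots to lie outside the unit circle, i.e. |z| > 1 for every root.
This is linear in z: 1 + (-0.948) z = 0  =>  z = -1/(-0.948) = 1.054852,  |z| = 1.054852.
Moduli of all roots: 1.0549.
All moduli strictly greater than 1? Yes.
Verdict: Stationary.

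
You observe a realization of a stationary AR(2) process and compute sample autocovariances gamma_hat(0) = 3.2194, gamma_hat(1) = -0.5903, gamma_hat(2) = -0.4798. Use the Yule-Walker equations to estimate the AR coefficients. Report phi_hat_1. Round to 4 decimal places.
\hat\phi_{1} = -0.2180

The Yule-Walker equations for an AR(p) process read, in matrix form,
  Gamma_p phi = r_p,   with   (Gamma_p)_{ij} = gamma(|i - j|),
                       (r_p)_i = gamma(i),   i,j = 1..p.
Substitute the sample gammas (Toeplitz matrix and right-hand side of size 2):
  Gamma_p = [[3.2194, -0.5903], [-0.5903, 3.2194]]
  r_p     = [-0.5903, -0.4798]
Written out:
  3.2194 phi_1 - 0.5903 phi_2 = -0.5903
  -0.5903 phi_1 + 3.2194 phi_2 = -0.4798
Solve by Cramer's rule:
  det = gamma(0)^2 - gamma(1)^2 = (3.2194)^2 - (-0.5903)^2 = 10.36453636 - 0.34845409 = 10.01608227
  phi_hat_1 = [gamma(1) gamma(0) - gamma(1) gamma(2)] / det = [(-0.5903)(3.2194) - (-0.5903)(-0.4798)] / 10.01608227 = -2.18363776 / 10.01608227 = -0.218
  phi_hat_2 = [gamma(0) gamma(2) - gamma(1)^2] / det = [(3.2194)(-0.4798) - (-0.5903)^2] / 10.01608227 = -1.89312221 / 10.01608227 = -0.189
So phi_hat = [-0.2180, -0.1890].
Therefore phi_hat_1 = -0.2180.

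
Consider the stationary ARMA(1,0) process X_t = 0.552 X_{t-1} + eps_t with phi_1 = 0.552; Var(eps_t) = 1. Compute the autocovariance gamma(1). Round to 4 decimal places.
\gamma(1) = 0.7939

Multiply the model equation by X_{t-k} and take expectations. With theta_0 = psi_0 = 1 and psi_j the MA(infinity) weights, this gives
  gamma(k) - sum_i phi_i gamma(k-i) = c_k,
  c_k = sigma^2 * sum_{j=k..q} theta_j psi_{j-k}   (c_k = 0 for k > q),
using gamma(-m) = gamma(m).
Pure AR (q = 0): c_0 = sigma^2 = 1, c_k = 0 for k >= 1.
Equations for k = 0 and k = 1 (AR order 1):
  gamma(0) = phi_1 gamma(1) + c_0
  gamma(1) = phi_1 gamma(0) + c_1
Substituting the second into the first: gamma(0) (1 - phi_1^2) = c_0 + phi_1 c_1, so
  gamma(0) = c_0 / (1 - phi_1^2) = 1 / (1 - (0.552)^2) = 1 / 0.695296 = 1.438236.
  gamma(1) = phi_1 gamma(0) = (0.552)(1.438236) = 0.793906.
Therefore gamma(1) = 0.7939 (to 4 decimal places).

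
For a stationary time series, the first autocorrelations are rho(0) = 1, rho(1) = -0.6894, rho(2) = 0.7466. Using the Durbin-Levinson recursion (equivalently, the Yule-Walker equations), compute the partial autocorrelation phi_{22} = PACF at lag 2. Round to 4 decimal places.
\phi_{22} = 0.5171

The PACF at lag k is phi_{kk}, the last component of the solution
to the Yule-Walker system G_k phi = r_k where
  (G_k)_{ij} = rho(|i - j|), (r_k)_i = rho(i), i,j = 1..k.
Equivalently, Durbin-Levinson gives phi_{kk} iteratively:
  phi_{11} = rho(1)
  phi_{kk} = [rho(k) - sum_{j=1..k-1} phi_{k-1,j} rho(k-j)]
            / [1 - sum_{j=1..k-1} phi_{k-1,j} rho(j)],
  phi_{k,j} = phi_{k-1,j} - phi_{kk} phi_{k-1,k-j},  j = 1..k-1.
Step k = 1:
  phi_11 = rho(1) = -0.6894.
Step k = 2:
  phi_22 = [rho(2) - phi_11 rho(1)] / [1 - phi_11 rho(1)] = [0.7466 - (-0.6894)(-0.6894)] / [1 - (-0.6894)(-0.6894)]
         = 0.27132764 / 0.52472764 = 0.5171.
Therefore phi_{22} = 0.5171.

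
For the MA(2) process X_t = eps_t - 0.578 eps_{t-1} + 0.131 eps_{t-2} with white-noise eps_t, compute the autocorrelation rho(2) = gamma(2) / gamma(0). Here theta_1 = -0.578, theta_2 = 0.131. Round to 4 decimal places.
\rho(2) = 0.0969

For an MA(q) process with theta_0 = 1, the autocovariance is
  gamma(k) = sigma^2 * sum_{i=0..q-k} theta_i * theta_{i+k},
and rho(k) = gamma(k) / gamma(0). Sigma^2 cancels.
  numerator   = (1)*(0.131) = 0.131.
  denominator = (1)^2 + (-0.578)^2 + (0.131)^2 = 1.351245.
  rho(2) = 0.131 / 1.351245 = 0.0969.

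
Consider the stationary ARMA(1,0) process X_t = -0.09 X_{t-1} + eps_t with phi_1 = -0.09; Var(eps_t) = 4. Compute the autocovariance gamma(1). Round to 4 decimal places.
\gamma(1) = -0.3629

Multiply the model equation by X_{t-k} and take expectations. With theta_0 = psi_0 = 1 and psi_j the MA(infinity) weights, this gives
  gamma(k) - sum_i phi_i gamma(k-i) = c_k,
  c_k = sigma^2 * sum_{j=k..q} theta_j psi_{j-k}   (c_k = 0 for k > q),
using gamma(-m) = gamma(m).
Pure AR (q = 0): c_0 = sigma^2 = 4, c_k = 0 for k >= 1.
Equations for k = 0 and k = 1 (AR order 1):
  gamma(0) = phi_1 gamma(1) + c_0
  gamma(1) = phi_1 gamma(0) + c_1
Substituting the second into the first: gamma(0) (1 - phi_1^2) = c_0 + phi_1 c_1, so
  gamma(0) = c_0 / (1 - phi_1^2) = 4 / (1 - (-0.09)^2) = 4 / 0.9919 = 4.032665.
  gamma(1) = phi_1 gamma(0) = (-0.09)(4.032665) = -0.36294.
Therefore gamma(1) = -0.3629 (to 4 decimal places).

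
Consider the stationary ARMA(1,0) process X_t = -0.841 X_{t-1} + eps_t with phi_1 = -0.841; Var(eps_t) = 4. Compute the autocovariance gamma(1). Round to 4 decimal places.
\gamma(1) = -11.4923

Multiply the model equation by X_{t-k} and take expectations. With theta_0 = psi_0 = 1 and psi_j the MA(infinity) weights, this gives
  gamma(k) - sum_i phi_i gamma(k-i) = c_k,
  c_k = sigma^2 * sum_{j=k..q} theta_j psi_{j-k}   (c_k = 0 for k > q),
using gamma(-m) = gamma(m).
Pure AR (q = 0): c_0 = sigma^2 = 4, c_k = 0 for k >= 1.
Equations for k = 0 and k = 1 (AR order 1):
  gamma(0) = phi_1 gamma(1) + c_0
  gamma(1) = phi_1 gamma(0) + c_1
Substituting the second into the first: gamma(0) (1 - phi_1^2) = c_0 + phi_1 c_1, so
  gamma(0) = c_0 / (1 - phi_1^2) = 4 / (1 - (-0.841)^2) = 4 / 0.292719 = 13.664982.
  gamma(1) = phi_1 gamma(0) = (-0.841)(13.664982) = -11.49225.
Therefore gamma(1) = -11.4923 (to 4 decimal places).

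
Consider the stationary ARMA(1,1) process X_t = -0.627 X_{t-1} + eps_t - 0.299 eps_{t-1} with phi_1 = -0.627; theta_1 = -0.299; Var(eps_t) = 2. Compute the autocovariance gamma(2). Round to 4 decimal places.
\gamma(2) = 2.2721

Multiply the model equation by X_{t-k} and take expectations. With theta_0 = psi_0 = 1 and psi_j the MA(infinity) weights, this gives
  gamma(k) - sum_i phi_i gamma(k-i) = c_k,
  c_k = sigma^2 * sum_{j=k..q} theta_j psi_{j-k}   (c_k = 0 for k > q),
using gamma(-m) = gamma(m).
psi-weights needed (psi_j = theta_j + sum_i phi_i psi_{j-i}):
  psi_1 = theta_1 + phi_1 = -0.299 + (-0.627) = -0.926
Right-hand sides:
  c_0 = sigma^2 (1 + theta_1 psi_1) = 2 * (1 + (-0.299)(-0.926)) = 2 * 1.276874 = 2.553748
  c_1 = sigma^2 theta_1 = 2 * (-0.299) = -0.598
  c_2 = 0
Equations for k = 0 and k = 1 (AR order 1):
  gamma(0) = phi_1 gamma(1) + c_0
  gamma(1) = phi_1 gamma(0) + c_1
Substituting the second into the first: gamma(0) (1 - phi_1^2) = c_0 + phi_1 c_1, so
  gamma(0) = (c_0 + phi_1 c_1) / (1 - phi_1^2) = (2.553748 + (-0.627)(-0.598)) / (1 - (-0.627)^2) = 2.928694 / 0.606871 = 4.825892.
  gamma(1) = phi_1 gamma(0) + c_1 = (-0.627)(4.825892) + (-0.598) = -3.623834.
For k = 2 (> q): gamma(2) = phi_1 gamma(1) = (-0.627)(-3.623834) = 2.272144.
Therefore gamma(2) = 2.2721 (to 4 decimal places).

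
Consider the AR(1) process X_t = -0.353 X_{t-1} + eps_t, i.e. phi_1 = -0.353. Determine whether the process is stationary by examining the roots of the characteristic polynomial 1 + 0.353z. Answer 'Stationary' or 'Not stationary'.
\text{Stationary}

The AR(p) characteristic polynomial is P(z) = 1 + 0.353z.
Stationarity requires all roots to lie outside the unit circle, i.e. |z| > 1 for every root.
This is linear in z: 1 + (0.353) z = 0  =>  z = -1/(0.353) = -2.832861,  |z| = 2.832861.
Moduli of all roots: 2.8329.
All moduli strictly greater than 1? Yes.
Verdict: Stationary.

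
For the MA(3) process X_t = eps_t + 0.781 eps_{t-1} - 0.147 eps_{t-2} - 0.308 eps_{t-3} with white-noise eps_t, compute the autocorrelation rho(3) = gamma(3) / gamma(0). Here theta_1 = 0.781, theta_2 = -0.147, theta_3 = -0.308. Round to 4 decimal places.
\rho(3) = -0.1784

For an MA(q) process with theta_0 = 1, the autocovariance is
  gamma(k) = sigma^2 * sum_{i=0..q-k} theta_i * theta_{i+k},
and rho(k) = gamma(k) / gamma(0). Sigma^2 cancels.
  numerator   = (1)*(-0.308) = -0.308.
  denominator = (1)^2 + (0.781)^2 + (-0.147)^2 + (-0.308)^2 = 1.726434.
  rho(3) = -0.308 / 1.726434 = -0.1784.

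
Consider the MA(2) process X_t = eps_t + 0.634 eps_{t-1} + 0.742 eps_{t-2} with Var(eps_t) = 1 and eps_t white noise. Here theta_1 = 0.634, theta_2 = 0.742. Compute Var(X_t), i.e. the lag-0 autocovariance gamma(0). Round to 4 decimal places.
\gamma(0) = 1.9525

For an MA(q) process X_t = eps_t + sum_i theta_i eps_{t-i} with
Var(eps_t) = sigma^2, the variance is
  gamma(0) = sigma^2 * (1 + sum_i theta_i^2).
  sum_i theta_i^2 = (0.634)^2 + (0.742)^2 = 0.401956 + 0.550564 = 0.95252.
  gamma(0) = 1 * (1 + 0.95252) = 1 * 1.95252 = 1.95252, which rounds to 1.9525.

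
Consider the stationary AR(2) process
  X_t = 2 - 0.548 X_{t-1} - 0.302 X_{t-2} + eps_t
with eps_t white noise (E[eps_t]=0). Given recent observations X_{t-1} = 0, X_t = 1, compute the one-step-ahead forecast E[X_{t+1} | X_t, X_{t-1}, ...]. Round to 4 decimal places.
E[X_{t+1} \mid \mathcal F_t] = 1.4520

For an AR(p) model X_t = c + sum_i phi_i X_{t-i} + eps_t, the
one-step-ahead conditional mean is
  E[X_{t+1} | X_t, ...] = c + sum_i phi_i X_{t+1-i}.
Substitute known values:
  E[X_{t+1} | ...] = 2 + (-0.548) * (1) + (-0.302) * (0)
                   = 1.4520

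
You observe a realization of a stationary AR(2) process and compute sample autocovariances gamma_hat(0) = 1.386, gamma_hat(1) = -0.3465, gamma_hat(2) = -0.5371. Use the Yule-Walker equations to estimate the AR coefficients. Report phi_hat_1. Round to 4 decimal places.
\hat\phi_{1} = -0.3700

The Yule-Walker equations for an AR(p) process read, in matrix form,
  Gamma_p phi = r_p,   with   (Gamma_p)_{ij} = gamma(|i - j|),
                       (r_p)_i = gamma(i),   i,j = 1..p.
Substitute the sample gammas (Toeplitz matrix and right-hand side of size 2):
  Gamma_p = [[1.386, -0.3465], [-0.3465, 1.386]]
  r_p     = [-0.3465, -0.5371]
Written out:
  1.386 phi_1 - 0.3465 phi_2 = -0.3465
  -0.3465 phi_1 + 1.386 phi_2 = -0.5371
Solve by Cramer's rule:
  det = gamma(0)^2 - gamma(1)^2 = (1.386)^2 - (-0.3465)^2 = 1.920996 - 0.12006225 = 1.80093375
  phi_hat_1 = [gamma(1) gamma(0) - gamma(1) gamma(2)] / det = [(-0.3465)(1.386) - (-0.3465)(-0.5371)] / 1.80093375 = -0.66635415 / 1.80093375 = -0.37
  phi_hat_2 = [gamma(0) gamma(2) - gamma(1)^2] / det = [(1.386)(-0.5371) - (-0.3465)^2] / 1.80093375 = -0.86448285 / 1.80093375 = -0.48
So phi_hat = [-0.3700, -0.4800].
Therefore phi_hat_1 = -0.3700.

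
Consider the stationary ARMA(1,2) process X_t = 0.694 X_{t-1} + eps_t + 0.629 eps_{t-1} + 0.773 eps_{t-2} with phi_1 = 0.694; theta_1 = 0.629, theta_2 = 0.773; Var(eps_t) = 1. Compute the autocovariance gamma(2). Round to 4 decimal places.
\gamma(2) = 5.9013

Multiply the model equation by X_{t-k} and take expectations. With theta_0 = psi_0 = 1 and psi_j the MA(infinity) weights, this gives
  gamma(k) - sum_i phi_i gamma(k-i) = c_k,
  c_k = sigma^2 * sum_{j=k..q} theta_j psi_{j-k}   (c_k = 0 for k > q),
using gamma(-m) = gamma(m).
psi-weights needed (psi_j = theta_j + sum_i phi_i psi_{j-i}):
  psi_1 = theta_1 + phi_1 = 0.629 + (0.694) = 1.323
  psi_2 = theta_2 + phi_1 psi_1 = 0.773 + (0.694)(1.323) = 1.691162
Right-hand sides:
  c_0 = sigma^2 (1 + theta_1 psi_1 + theta_2 psi_2) = 1 * (1 + (0.629)(1.323) + (0.773)(1.691162)) = 1 * 3.139435 = 3.139435
  c_1 = sigma^2 (theta_1 + theta_2 psi_1) = 1 * (0.629 + (0.773)(1.323)) = 1.651679
  c_2 = sigma^2 theta_2 = 1 * (0.773) = 0.773
Equations for k = 0 and k = 1 (AR order 1):
  gamma(0) = phi_1 gamma(1) + c_0
  gamma(1) = phi_1 gamma(0) + c_1
Substituting the second into the first: gamma(0) (1 - phi_1^2) = c_0 + phi_1 c_1, so
  gamma(0) = (c_0 + phi_1 c_1) / (1 - phi_1^2) = (3.139435 + (0.694)(1.651679)) / (1 - (0.694)^2) = 4.2857 / 0.518364 = 8.267743.
  gamma(1) = phi_1 gamma(0) + c_1 = (0.694)(8.267743) + (1.651679) = 7.389493.
For k = 2: gamma(2) = phi_1 gamma(1) + c_2
  = (0.694)(7.389493) + (0.773) = 5.901308.
Therefore gamma(2) = 5.9013 (to 4 decimal places).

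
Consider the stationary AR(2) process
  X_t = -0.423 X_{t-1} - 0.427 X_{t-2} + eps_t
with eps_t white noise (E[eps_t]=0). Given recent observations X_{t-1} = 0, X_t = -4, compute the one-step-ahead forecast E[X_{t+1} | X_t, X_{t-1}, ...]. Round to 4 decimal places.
E[X_{t+1} \mid \mathcal F_t] = 1.6920

For an AR(p) model X_t = c + sum_i phi_i X_{t-i} + eps_t, the
one-step-ahead conditional mean is
  E[X_{t+1} | X_t, ...] = c + sum_i phi_i X_{t+1-i}.
Substitute known values:
  E[X_{t+1} | ...] = (-0.423) * (-4) + (-0.427) * (0)
                   = 1.6920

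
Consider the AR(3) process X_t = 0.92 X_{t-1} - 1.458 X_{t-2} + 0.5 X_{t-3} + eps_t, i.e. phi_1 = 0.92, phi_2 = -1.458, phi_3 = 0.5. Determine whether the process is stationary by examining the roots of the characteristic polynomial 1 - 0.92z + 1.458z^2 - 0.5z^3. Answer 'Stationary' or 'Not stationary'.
\text{Not stationary}

The AR(p) characteristic polynomial is P(z) = 1 - 0.92z + 1.458z^2 - 0.5z^3.
Stationarity requires all roots to lie outside the unit circle, i.e. |z| > 1 for every root.
Degree 3: look for a simple real root z0 first, then factor out (1 - z/z0) and solve the remaining quadratic.
Testing z0 = 2.5: P(2.5) = 1 + (-0.92)(2.5) + (1.458)(2.5)^2 + (-0.5)(2.5)^3
  = 1 + (-2.3) + (9.1125) + (-7.8125) = 0.  So z_0 = 2.5 is a root, |z_0| = 2.5.
Divide out the factor (1 - 0.4 z) = (1 - z/z0) (since 1/z0 = 0.4):
  P(z) = (1 - 0.4 z)(1 + (-0.52) z + (1.25) z^2)
  [check: z-coef -0.52 - (0.4) = -0.92; z^2-coef 1.25 - (0.4)(-0.52) = 1.458; z^3-coef -(0.4)(1.25) = -0.5.]
Remaining roots from the quadratic factor 1 + (-0.52) z + (1.25) z^2:
  Set 1 + (-0.52) z + (1.25) z^2 = 0, i.e. a z^2 + b z + c = 0 with a = 1.25, b = -0.52, c = 1.
  Discriminant D = b^2 - 4ac = (-0.52)^2 - 4*(1.25)*1 = 0.2704 - (5) = -4.7296.
  D < 0, so the roots are the complex-conjugate pair z = (-b +/- i sqrt(-D)) / (2a) = 0.208 +/- 0.8699i.
  For a conjugate pair |z|^2 = z * conj(z) = (product of roots) = c/a = 1/(1.25) = 0.8, so |z| = sqrt(0.8) = 0.8944 for both roots.
Moduli of all roots: 2.5000, 0.8944, 0.8944.
All moduli strictly greater than 1? No.
Verdict: Not stationary.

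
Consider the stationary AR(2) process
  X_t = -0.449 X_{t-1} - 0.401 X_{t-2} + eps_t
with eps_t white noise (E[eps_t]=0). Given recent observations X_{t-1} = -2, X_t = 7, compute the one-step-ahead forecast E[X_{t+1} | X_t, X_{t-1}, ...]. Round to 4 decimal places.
E[X_{t+1} \mid \mathcal F_t] = -2.3410

For an AR(p) model X_t = c + sum_i phi_i X_{t-i} + eps_t, the
one-step-ahead conditional mean is
  E[X_{t+1} | X_t, ...] = c + sum_i phi_i X_{t+1-i}.
Substitute known values:
  E[X_{t+1} | ...] = (-0.449) * (7) + (-0.401) * (-2)
                   = -2.3410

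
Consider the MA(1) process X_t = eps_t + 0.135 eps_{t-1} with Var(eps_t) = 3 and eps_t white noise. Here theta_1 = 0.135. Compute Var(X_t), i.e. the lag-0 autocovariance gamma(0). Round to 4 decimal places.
\gamma(0) = 3.0547

For an MA(q) process X_t = eps_t + sum_i theta_i eps_{t-i} with
Var(eps_t) = sigma^2, the variance is
  gamma(0) = sigma^2 * (1 + sum_i theta_i^2).
  sum_i theta_i^2 = (0.135)^2 = 0.018225.
  gamma(0) = 3 * (1 + 0.018225) = 3 * 1.018225 = 3.054675, which rounds to 3.0547.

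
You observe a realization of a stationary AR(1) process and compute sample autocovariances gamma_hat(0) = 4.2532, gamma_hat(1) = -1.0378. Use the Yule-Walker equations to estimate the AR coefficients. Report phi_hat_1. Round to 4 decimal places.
\hat\phi_{1} = -0.2440

The Yule-Walker equations for an AR(p) process read, in matrix form,
  Gamma_p phi = r_p,   with   (Gamma_p)_{ij} = gamma(|i - j|),
                       (r_p)_i = gamma(i),   i,j = 1..p.
Substitute the sample gammas (Toeplitz matrix and right-hand side of size 1):
  Gamma_p = [[4.2532]]
  r_p     = [-1.0378]
With p = 1 this is the single equation gamma(0) phi_1 = gamma(1):
  phi_hat_1 = gamma(1) / gamma(0) = -1.0378 / 4.2532 = -0.2440.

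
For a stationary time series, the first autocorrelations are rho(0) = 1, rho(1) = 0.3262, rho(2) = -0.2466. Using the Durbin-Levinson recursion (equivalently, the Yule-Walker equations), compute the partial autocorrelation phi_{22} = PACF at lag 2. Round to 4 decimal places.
\phi_{22} = -0.3950

The PACF at lag k is phi_{kk}, the last component of the solution
to the Yule-Walker system G_k phi = r_k where
  (G_k)_{ij} = rho(|i - j|), (r_k)_i = rho(i), i,j = 1..k.
Equivalently, Durbin-Levinson gives phi_{kk} iteratively:
  phi_{11} = rho(1)
  phi_{kk} = [rho(k) - sum_{j=1..k-1} phi_{k-1,j} rho(k-j)]
            / [1 - sum_{j=1..k-1} phi_{k-1,j} rho(j)],
  phi_{k,j} = phi_{k-1,j} - phi_{kk} phi_{k-1,k-j},  j = 1..k-1.
Step k = 1:
  phi_11 = rho(1) = 0.3262.
Step k = 2:
  phi_22 = [rho(2) - phi_11 rho(1)] / [1 - phi_11 rho(1)] = [-0.2466 - (0.3262)(0.3262)] / [1 - (0.3262)(0.3262)]
         = -0.35300644 / 0.89359356 = -0.395.
Therefore phi_{22} = -0.3950.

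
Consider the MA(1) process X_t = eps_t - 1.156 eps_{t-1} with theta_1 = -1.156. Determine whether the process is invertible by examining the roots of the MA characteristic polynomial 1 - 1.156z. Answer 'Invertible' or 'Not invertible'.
\text{Not invertible}

The MA(q) characteristic polynomial is P(z) = 1 - 1.156z.
Invertibility requires all roots to lie outside the unit circle, i.e. |z| > 1 for every root.
This is linear in z: 1 + (-1.156) z = 0  =>  z = -1/(-1.156) = 0.865052,  |z| = 0.865052.
Moduli of all roots: 0.8651.
All moduli strictly greater than 1? No.
Verdict: Not invertible.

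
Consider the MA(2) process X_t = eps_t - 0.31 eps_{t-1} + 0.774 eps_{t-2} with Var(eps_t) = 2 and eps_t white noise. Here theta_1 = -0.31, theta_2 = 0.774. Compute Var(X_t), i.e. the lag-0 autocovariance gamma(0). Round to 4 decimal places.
\gamma(0) = 3.3904

For an MA(q) process X_t = eps_t + sum_i theta_i eps_{t-i} with
Var(eps_t) = sigma^2, the variance is
  gamma(0) = sigma^2 * (1 + sum_i theta_i^2).
  sum_i theta_i^2 = (-0.31)^2 + (0.774)^2 = 0.0961 + 0.599076 = 0.695176.
  gamma(0) = 2 * (1 + 0.695176) = 2 * 1.695176 = 3.390352, which rounds to 3.3904.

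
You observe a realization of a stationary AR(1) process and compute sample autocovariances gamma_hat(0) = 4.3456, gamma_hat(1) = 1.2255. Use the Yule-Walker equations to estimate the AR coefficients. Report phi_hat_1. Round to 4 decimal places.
\hat\phi_{1} = 0.2820

The Yule-Walker equations for an AR(p) process read, in matrix form,
  Gamma_p phi = r_p,   with   (Gamma_p)_{ij} = gamma(|i - j|),
                       (r_p)_i = gamma(i),   i,j = 1..p.
Substitute the sample gammas (Toeplitz matrix and right-hand side of size 1):
  Gamma_p = [[4.3456]]
  r_p     = [1.2255]
With p = 1 this is the single equation gamma(0) phi_1 = gamma(1):
  phi_hat_1 = gamma(1) / gamma(0) = 1.2255 / 4.3456 = 0.2820.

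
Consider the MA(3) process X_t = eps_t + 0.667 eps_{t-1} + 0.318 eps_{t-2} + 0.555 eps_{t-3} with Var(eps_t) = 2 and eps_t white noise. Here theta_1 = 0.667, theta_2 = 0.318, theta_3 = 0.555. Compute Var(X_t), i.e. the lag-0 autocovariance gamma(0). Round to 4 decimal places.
\gamma(0) = 3.7081

For an MA(q) process X_t = eps_t + sum_i theta_i eps_{t-i} with
Var(eps_t) = sigma^2, the variance is
  gamma(0) = sigma^2 * (1 + sum_i theta_i^2).
  sum_i theta_i^2 = (0.667)^2 + (0.318)^2 + (0.555)^2 = 0.444889 + 0.101124 + 0.308025 = 0.854038.
  gamma(0) = 2 * (1 + 0.854038) = 2 * 1.854038 = 3.708076, which rounds to 3.7081.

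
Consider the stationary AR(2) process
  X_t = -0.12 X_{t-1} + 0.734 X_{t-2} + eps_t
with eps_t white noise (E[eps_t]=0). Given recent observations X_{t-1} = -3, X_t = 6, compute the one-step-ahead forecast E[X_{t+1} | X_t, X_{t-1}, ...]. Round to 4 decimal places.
E[X_{t+1} \mid \mathcal F_t] = -2.9220

For an AR(p) model X_t = c + sum_i phi_i X_{t-i} + eps_t, the
one-step-ahead conditional mean is
  E[X_{t+1} | X_t, ...] = c + sum_i phi_i X_{t+1-i}.
Substitute known values:
  E[X_{t+1} | ...] = (-0.12) * (6) + (0.734) * (-3)
                   = -2.9220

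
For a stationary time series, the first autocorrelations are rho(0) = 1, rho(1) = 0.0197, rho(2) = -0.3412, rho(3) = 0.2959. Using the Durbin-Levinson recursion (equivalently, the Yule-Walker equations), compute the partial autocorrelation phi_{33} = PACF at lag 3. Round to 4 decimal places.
\phi_{33} = 0.3530

The PACF at lag k is phi_{kk}, the last component of the solution
to the Yule-Walker system G_k phi = r_k where
  (G_k)_{ij} = rho(|i - j|), (r_k)_i = rho(i), i,j = 1..k.
Equivalently, Durbin-Levinson gives phi_{kk} iteratively:
  phi_{11} = rho(1)
  phi_{kk} = [rho(k) - sum_{j=1..k-1} phi_{k-1,j} rho(k-j)]
            / [1 - sum_{j=1..k-1} phi_{k-1,j} rho(j)],
  phi_{k,j} = phi_{k-1,j} - phi_{kk} phi_{k-1,k-j},  j = 1..k-1.
Step k = 1:
  phi_11 = rho(1) = 0.0197.
Step k = 2:
  phi_22 = [rho(2) - phi_11 rho(1)] / [1 - phi_11 rho(1)] = [-0.3412 - (0.0197)(0.0197)] / [1 - (0.0197)(0.0197)]
         = -0.34158809 / 0.99961191 = -0.341721.
  Update: phi_21 = phi_11 - phi_22 phi_11 = 0.0197 - (-0.341721)(0.0197) = 0.026432.
Step k = 3:
  phi_33 = [rho(3) - phi_21 rho(2) - phi_22 rho(1)] / [1 - phi_21 rho(1) - phi_22 rho(2)]
    numerator   = 0.2959 - (0.026432)(-0.3412) - (-0.341721)(0.0197) = 0.31165046
    denominator = 1 - (0.026432)(0.0197) - (-0.341721)(-0.3412) = 0.88288419
  phi_33 = 0.31165046 / 0.88288419 = 0.353.
Therefore phi_{33} = 0.3530.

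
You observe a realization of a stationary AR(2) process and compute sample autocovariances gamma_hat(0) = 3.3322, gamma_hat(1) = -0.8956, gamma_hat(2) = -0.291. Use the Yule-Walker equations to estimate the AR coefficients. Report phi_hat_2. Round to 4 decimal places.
\hat\phi_{2} = -0.1720

The Yule-Walker equations for an AR(p) process read, in matrix form,
  Gamma_p phi = r_p,   with   (Gamma_p)_{ij} = gamma(|i - j|),
                       (r_p)_i = gamma(i),   i,j = 1..p.
Substitute the sample gammas (Toeplitz matrix and right-hand side of size 2):
  Gamma_p = [[3.3322, -0.8956], [-0.8956, 3.3322]]
  r_p     = [-0.8956, -0.291]
Written out:
  3.3322 phi_1 - 0.8956 phi_2 = -0.8956
  -0.8956 phi_1 + 3.3322 phi_2 = -0.291
Solve by Cramer's rule:
  det = gamma(0)^2 - gamma(1)^2 = (3.3322)^2 - (-0.8956)^2 = 11.10355684 - 0.80209936 = 10.30145748
  phi_hat_1 = [gamma(1) gamma(0) - gamma(1) gamma(2)] / det = [(-0.8956)(3.3322) - (-0.8956)(-0.291)] / 10.30145748 = -3.24493792 / 10.30145748 = -0.315
  phi_hat_2 = [gamma(0) gamma(2) - gamma(1)^2] / det = [(3.3322)(-0.291) - (-0.8956)^2] / 10.30145748 = -1.77176956 / 10.30145748 = -0.172
So phi_hat = [-0.3150, -0.1720].
Therefore phi_hat_2 = -0.1720.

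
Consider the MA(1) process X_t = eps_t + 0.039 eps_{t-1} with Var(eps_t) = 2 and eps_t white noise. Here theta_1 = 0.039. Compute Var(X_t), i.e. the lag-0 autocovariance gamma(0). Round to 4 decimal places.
\gamma(0) = 2.0030

For an MA(q) process X_t = eps_t + sum_i theta_i eps_{t-i} with
Var(eps_t) = sigma^2, the variance is
  gamma(0) = sigma^2 * (1 + sum_i theta_i^2).
  sum_i theta_i^2 = (0.039)^2 = 0.001521.
  gamma(0) = 2 * (1 + 0.001521) = 2 * 1.001521 = 2.003042, which rounds to 2.0030.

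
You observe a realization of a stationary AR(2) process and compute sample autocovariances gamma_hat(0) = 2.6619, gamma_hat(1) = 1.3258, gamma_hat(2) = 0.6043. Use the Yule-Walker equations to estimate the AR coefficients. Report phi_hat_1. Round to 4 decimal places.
\hat\phi_{1} = 0.5120

The Yule-Walker equations for an AR(p) process read, in matrix form,
  Gamma_p phi = r_p,   with   (Gamma_p)_{ij} = gamma(|i - j|),
                       (r_p)_i = gamma(i),   i,j = 1..p.
Substitute the sample gammas (Toeplitz matrix and right-hand side of size 2):
  Gamma_p = [[2.6619, 1.3258], [1.3258, 2.6619]]
  r_p     = [1.3258, 0.6043]
Written out:
  2.6619 phi_1 + 1.3258 phi_2 = 1.3258
  1.3258 phi_1 + 2.6619 phi_2 = 0.6043
Solve by Cramer's rule:
  det = gamma(0)^2 - gamma(1)^2 = (2.6619)^2 - (1.3258)^2 = 7.08571161 - 1.75774564 = 5.32796597
  phi_hat_1 = [gamma(1) gamma(0) - gamma(1) gamma(2)] / det = [(1.3258)(2.6619) - (1.3258)(0.6043)] / 5.32796597 = 2.72796608 / 5.32796597 = 0.512
  phi_hat_2 = [gamma(0) gamma(2) - gamma(1)^2] / det = [(2.6619)(0.6043) - (1.3258)^2] / 5.32796597 = -0.14915947 / 5.32796597 = -0.028
So phi_hat = [0.5120, -0.0280].
Therefore phi_hat_1 = 0.5120.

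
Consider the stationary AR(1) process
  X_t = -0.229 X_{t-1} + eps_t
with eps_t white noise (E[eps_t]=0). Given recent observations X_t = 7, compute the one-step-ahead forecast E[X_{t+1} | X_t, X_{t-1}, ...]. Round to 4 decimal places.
E[X_{t+1} \mid \mathcal F_t] = -1.6030

For an AR(p) model X_t = c + sum_i phi_i X_{t-i} + eps_t, the
one-step-ahead conditional mean is
  E[X_{t+1} | X_t, ...] = c + sum_i phi_i X_{t+1-i}.
Substitute known values:
  E[X_{t+1} | ...] = (-0.229) * (7)
                   = -1.6030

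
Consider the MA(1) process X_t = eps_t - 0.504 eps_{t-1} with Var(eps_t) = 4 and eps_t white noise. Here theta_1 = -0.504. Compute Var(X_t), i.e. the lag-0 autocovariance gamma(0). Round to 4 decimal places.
\gamma(0) = 5.0161

For an MA(q) process X_t = eps_t + sum_i theta_i eps_{t-i} with
Var(eps_t) = sigma^2, the variance is
  gamma(0) = sigma^2 * (1 + sum_i theta_i^2).
  sum_i theta_i^2 = (-0.504)^2 = 0.254016.
  gamma(0) = 4 * (1 + 0.254016) = 4 * 1.254016 = 5.016064, which rounds to 5.0161.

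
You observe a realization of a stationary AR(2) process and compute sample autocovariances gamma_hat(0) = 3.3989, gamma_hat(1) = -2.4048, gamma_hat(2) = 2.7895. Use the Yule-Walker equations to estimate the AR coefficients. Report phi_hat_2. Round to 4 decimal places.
\hat\phi_{2} = 0.6410

The Yule-Walker equations for an AR(p) process read, in matrix form,
  Gamma_p phi = r_p,   with   (Gamma_p)_{ij} = gamma(|i - j|),
                       (r_p)_i = gamma(i),   i,j = 1..p.
Substitute the sample gammas (Toeplitz matrix and right-hand side of size 2):
  Gamma_p = [[3.3989, -2.4048], [-2.4048, 3.3989]]
  r_p     = [-2.4048, 2.7895]
Written out:
  3.3989 phi_1 - 2.4048 phi_2 = -2.4048
  -2.4048 phi_1 + 3.3989 phi_2 = 2.7895
Solve by Cramer's rule:
  det = gamma(0)^2 - gamma(1)^2 = (3.3989)^2 - (-2.4048)^2 = 11.55252121 - 5.78306304 = 5.76945817
  phi_hat_1 = [gamma(1) gamma(0) - gamma(1) gamma(2)] / det = [(-2.4048)(3.3989) - (-2.4048)(2.7895)] / 5.76945817 = -1.46548512 / 5.76945817 = -0.254
  phi_hat_2 = [gamma(0) gamma(2) - gamma(1)^2] / det = [(3.3989)(2.7895) - (-2.4048)^2] / 5.76945817 = 3.69816851 / 5.76945817 = 0.641
So phi_hat = [-0.2540, 0.6410].
Therefore phi_hat_2 = 0.6410.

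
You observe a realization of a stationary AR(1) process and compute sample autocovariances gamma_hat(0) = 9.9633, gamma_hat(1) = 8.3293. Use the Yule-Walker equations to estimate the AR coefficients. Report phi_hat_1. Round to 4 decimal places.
\hat\phi_{1} = 0.8360

The Yule-Walker equations for an AR(p) process read, in matrix form,
  Gamma_p phi = r_p,   with   (Gamma_p)_{ij} = gamma(|i - j|),
                       (r_p)_i = gamma(i),   i,j = 1..p.
Substitute the sample gammas (Toeplitz matrix and right-hand side of size 1):
  Gamma_p = [[9.9633]]
  r_p     = [8.3293]
With p = 1 this is the single equation gamma(0) phi_1 = gamma(1):
  phi_hat_1 = gamma(1) / gamma(0) = 8.3293 / 9.9633 = 0.8360.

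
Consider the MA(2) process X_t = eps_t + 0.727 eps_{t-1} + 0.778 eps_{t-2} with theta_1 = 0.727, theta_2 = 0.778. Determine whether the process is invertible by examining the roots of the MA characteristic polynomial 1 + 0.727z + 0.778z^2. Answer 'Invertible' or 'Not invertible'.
\text{Invertible}

The MA(q) characteristic polynomial is P(z) = 1 + 0.727z + 0.778z^2.
Invertibility requires all roots to lie outside the unit circle, i.e. |z| > 1 for every root.
Set 1 + (0.727) z + (0.778) z^2 = 0, i.e. a z^2 + b z + c = 0 with a = 0.778, b = 0.727, c = 1.
Discriminant D = b^2 - 4ac = (0.727)^2 - 4*(0.778)*1 = 0.528529 - (3.112) = -2.583471.
D < 0, so the roots are the complex-conjugate pair z = (-b +/- i sqrt(-D)) / (2a) = -0.4672 +/- 1.033i.
For a conjugate pair |z|^2 = z * conj(z) = (product of roots) = c/a = 1/(0.778) = 1.285347, so |z| = sqrt(1.285347) = 1.1337 for both roots.
Moduli of all roots: 1.1337, 1.1337.
All moduli strictly greater than 1? Yes.
Verdict: Invertible.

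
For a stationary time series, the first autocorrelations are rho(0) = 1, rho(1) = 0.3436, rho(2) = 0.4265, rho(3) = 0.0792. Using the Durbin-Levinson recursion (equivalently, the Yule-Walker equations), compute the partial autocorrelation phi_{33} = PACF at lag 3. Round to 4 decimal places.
\phi_{33} = -0.1760

The PACF at lag k is phi_{kk}, the last component of the solution
to the Yule-Walker system G_k phi = r_k where
  (G_k)_{ij} = rho(|i - j|), (r_k)_i = rho(i), i,j = 1..k.
Equivalently, Durbin-Levinson gives phi_{kk} iteratively:
  phi_{11} = rho(1)
  phi_{kk} = [rho(k) - sum_{j=1..k-1} phi_{k-1,j} rho(k-j)]
            / [1 - sum_{j=1..k-1} phi_{k-1,j} rho(j)],
  phi_{k,j} = phi_{k-1,j} - phi_{kk} phi_{k-1,k-j},  j = 1..k-1.
Step k = 1:
  phi_11 = rho(1) = 0.3436.
Step k = 2:
  phi_22 = [rho(2) - phi_11 rho(1)] / [1 - phi_11 rho(1)] = [0.4265 - (0.3436)(0.3436)] / [1 - (0.3436)(0.3436)]
         = 0.30843904 / 0.88193904 = 0.349728.
  Update: phi_21 = phi_11 - phi_22 phi_11 = 0.3436 - (0.349728)(0.3436) = 0.223433.
Step k = 3:
  phi_33 = [rho(3) - phi_21 rho(2) - phi_22 rho(1)] / [1 - phi_21 rho(1) - phi_22 rho(2)]
    numerator   = 0.0792 - (0.223433)(0.4265) - (0.349728)(0.3436) = -0.13626097
    denominator = 1 - (0.223433)(0.3436) - (0.349728)(0.4265) = 0.77406918
  phi_33 = -0.13626097 / 0.77406918 = -0.176.
Therefore phi_{33} = -0.1760.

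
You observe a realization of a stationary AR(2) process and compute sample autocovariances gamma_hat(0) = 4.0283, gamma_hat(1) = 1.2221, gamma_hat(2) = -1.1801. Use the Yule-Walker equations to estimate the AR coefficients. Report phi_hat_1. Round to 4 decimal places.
\hat\phi_{1} = 0.4320

The Yule-Walker equations for an AR(p) process read, in matrix form,
  Gamma_p phi = r_p,   with   (Gamma_p)_{ij} = gamma(|i - j|),
                       (r_p)_i = gamma(i),   i,j = 1..p.
Substitute the sample gammas (Toeplitz matrix and right-hand side of size 2):
  Gamma_p = [[4.0283, 1.2221], [1.2221, 4.0283]]
  r_p     = [1.2221, -1.1801]
Written out:
  4.0283 phi_1 + 1.2221 phi_2 = 1.2221
  1.2221 phi_1 + 4.0283 phi_2 = -1.1801
Solve by Cramer's rule:
  det = gamma(0)^2 - gamma(1)^2 = (4.0283)^2 - (1.2221)^2 = 16.22720089 - 1.49352841 = 14.73367248
  phi_hat_1 = [gamma(1) gamma(0) - gamma(1) gamma(2)] / det = [(1.2221)(4.0283) - (1.2221)(-1.1801)] / 14.73367248 = 6.36518564 / 14.73367248 = 0.432
  phi_hat_2 = [gamma(0) gamma(2) - gamma(1)^2] / det = [(4.0283)(-1.1801) - (1.2221)^2] / 14.73367248 = -6.24732524 / 14.73367248 = -0.424
So phi_hat = [0.4320, -0.4240].
Therefore phi_hat_1 = 0.4320.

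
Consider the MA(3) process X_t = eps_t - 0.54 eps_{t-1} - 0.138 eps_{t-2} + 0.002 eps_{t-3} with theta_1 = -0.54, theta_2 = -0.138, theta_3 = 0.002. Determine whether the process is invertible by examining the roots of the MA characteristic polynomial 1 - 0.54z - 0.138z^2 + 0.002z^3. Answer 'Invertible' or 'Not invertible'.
\text{Invertible}

The MA(q) characteristic polynomial is P(z) = 1 - 0.54z - 0.138z^2 + 0.002z^3.
Invertibility requires all roots to lie outside the unit circle, i.e. |z| > 1 for every root.
Degree 3: look for a simple real root z0 first, then factor out (1 - z/z0) and solve the remaining quadratic.
Testing z0 = -5: P(-5) = 1 + (-0.54)(-5) + (-0.138)(-5)^2 + (0.002)(-5)^3
  = 1 + (2.7) + (-3.45) + (-0.25) = 0.  So z_0 = -5 is a root, |z_0| = 5.
Divide out the factor (1 + 0.2 z) = (1 - z/z0) (since 1/z0 = -0.2):
  P(z) = (1 + 0.2 z)(1 + (-0.74) z + (0.01) z^2)
  [check: z-coef -0.74 - (-0.2) = -0.54; z^2-coef 0.01 - (-0.2)(-0.74) = -0.138; z^3-coef -(-0.2)(0.01) = 0.002.]
Remaining roots from the quadratic factor 1 + (-0.74) z + (0.01) z^2:
  Set 1 + (-0.74) z + (0.01) z^2 = 0, i.e. a z^2 + b z + c = 0 with a = 0.01, b = -0.74, c = 1.
  Discriminant D = b^2 - 4ac = (-0.74)^2 - 4*(0.01)*1 = 0.5476 - (0.04) = 0.5076.
  D >= 0, so the roots are real: z = (-b +/- sqrt(D)) / (2a) = (0.74 +/- 0.712461) / (0.02).
    z_1 = (0.74 + 0.712461) / (0.02) = 72.623,   |z_1| = 72.623.
    z_2 = (0.74 - 0.712461) / (0.02) = 1.377,   |z_2| = 1.377.
Moduli of all roots: 5.0000, 72.6230, 1.3770.
All moduli strictly greater than 1? Yes.
Verdict: Invertible.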